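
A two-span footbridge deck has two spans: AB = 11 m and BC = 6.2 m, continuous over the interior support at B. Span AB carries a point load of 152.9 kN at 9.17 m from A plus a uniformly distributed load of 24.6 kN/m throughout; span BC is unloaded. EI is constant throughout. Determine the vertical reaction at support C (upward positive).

Take M_B as the redundant. Released structure: two simple spans AB and BC with a hinge at B.
Discontinuity in slope at B on the released structure — sum the simple-span end rotations:
  span AB: point load 152.9 at a = 9.17: Pab(L + a)/(6LEI) = 784.1/EI
  span AB: UDL 24.6: wL³/(24EI) = 1364/EI
  relative rotation θ_0 = (2148 + 0)/EI = 2148/EI
A unit hogging moment at B produces rotation L₁/(3EI) + L₂/(3EI) = 5.733/EI.
Slope continuity at B: θ_0 = M_B·5.733/EI, so M_B = 2148/5.733 = 374.7 kN·m (hogging).
Span BC, ΣM about C: R_B^{BC}·6.2 = 0 + 374.7, so R_B^{BC} = 60.44 kN and R_C = 0 − 60.44 = -60.44 kN.

R_C = -60.44 kN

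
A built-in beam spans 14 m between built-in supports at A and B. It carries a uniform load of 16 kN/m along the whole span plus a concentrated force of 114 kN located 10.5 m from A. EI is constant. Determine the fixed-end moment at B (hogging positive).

Release both end moments; the primary structure is a simply-supported span AB with redundants M_A and M_B.
End rotations of the released simple span under the applied load (×1/EI):
  at A: UDL 16: wL³/(24EI) = 1829/EI
  at B: UDL 16: wL³/(24EI) = 1829/EI
  at A: point load 114 at a = 10.5: Pab(L + b)/(6LEI) = 872.8/EI
  at B: point load 114 at a = 10.5: Pab(L + a)/(6LEI) = 1222/EI
  θ_A0 = 2702/EI,  θ_B0 = 3051/EI
Flexibility coefficients: a unit moment at one end gives L/(3EI) there and L/(6EI) at the far end, so f₁₁ = f₂₂ = 4.667/EI and f₁₂ = f₂₁ = 2.333/EI.
Compatibility — zero rotation at each built-in end:
  4.667 M_A + 2.333 M_B = 2702
  2.333 M_A + 4.667 M_B = 3051
Solving the pair gives M_A = 336.1 kN·m and M_B = 485.8 kN·m (hogging).

M_B = 485.8 kN·m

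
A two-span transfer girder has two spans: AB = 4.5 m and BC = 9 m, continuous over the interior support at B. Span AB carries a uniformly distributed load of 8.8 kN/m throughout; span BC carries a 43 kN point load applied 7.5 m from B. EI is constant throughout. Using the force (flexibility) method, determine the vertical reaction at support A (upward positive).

R_A = 13.5 kN

Take M_B as the redundant. Released structure: two simple spans AB and BC with a hinge at B.
Discontinuity in slope at B on the released structure — sum the simple-span end rotations:
  span AB: UDL 8.8: wL³/(24EI) = 33.41/EI
  span BC: point load 43 at a = 7.5: Pab(L + b)/(6LEI) = 94.06/EI
  relative rotation θ_0 = (33.41 + 94.06)/EI = 127.5/EI
A unit hogging moment at B produces rotation L₁/(3EI) + L₂/(3EI) = 4.5/EI.
Slope continuity at B: θ_0 = M_B·4.5/EI, so M_B = 127.5/4.5 = 28.33 kN·m (hogging).
Span AB, ΣM about A with M_B applied at B: R_B^{AB}·4.5 = 89.1 + 28.33, so R_B^{AB} = 26.1 kN and R_A = 39.6 − 26.1 = 13.5 kN.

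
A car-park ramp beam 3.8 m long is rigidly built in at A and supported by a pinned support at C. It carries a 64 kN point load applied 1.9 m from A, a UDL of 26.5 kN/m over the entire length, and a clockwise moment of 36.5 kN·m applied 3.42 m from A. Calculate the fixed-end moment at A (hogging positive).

Remove the prop at C; the released (primary) structure is a cantilever built in at A.
Free-end deflection of the primary structure under the applied loading (downward +):
  point load 64 at a = 1.9: Pa²(3L − a)/(6EI) = 365.8/EI
  UDL 26.5: wL⁴/(8EI) = 690.7/EI
  clockwise couple 36.5 at a = 3.42: M₀a(2L − a)/(2EI) = 260.9/EI
  δ_0 = 1317/EI
Tip deflection under a unit load at C: L³/(3EI) = 18.29/EI.
The prop prevents deflection at C: R_C = δ_0/δ_{CC} = 1317/18.29 = 72.03 kN.
Moment equilibrium about A: M_A = Σ(load moments about A) − R_C·L = 349.4 − 72.03×3.8 = 75.73 kN·m.

M_A = 75.73 kN·m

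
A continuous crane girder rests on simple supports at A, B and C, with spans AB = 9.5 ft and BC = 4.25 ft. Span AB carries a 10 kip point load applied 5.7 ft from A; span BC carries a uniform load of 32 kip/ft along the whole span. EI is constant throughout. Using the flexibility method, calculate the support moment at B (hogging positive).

Take M_B as the redundant. Released structure: two simple spans AB and BC with a hinge at B.
Rotations at B on the released spans (each span's end-slope, ×1/EI):
  span AB: point load 10 at a = 5.7: Pab(L + a)/(6LEI) = 57.76/EI
  span BC: UDL 32: wL³/(24EI) = 102.4/EI
  relative rotation θ_0 = (57.76 + 102.4)/EI = 160.1/EI
A unit hogging moment at B produces rotation L₁/(3EI) + L₂/(3EI) = 4.583/EI.
Compatibility: M_B·(L₁+L₂)/(3EI) = θ_0, giving M_B = 34.93 kip·ft (hogging).

M_B = 34.93 kip·ft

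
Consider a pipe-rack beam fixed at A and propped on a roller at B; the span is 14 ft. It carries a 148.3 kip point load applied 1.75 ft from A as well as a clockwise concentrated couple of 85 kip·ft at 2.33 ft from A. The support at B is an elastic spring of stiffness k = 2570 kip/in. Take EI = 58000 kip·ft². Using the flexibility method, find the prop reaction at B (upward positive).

Choose R_B as the redundant. The primary structure is the cantilever fixed at A.
Primary-structure tip deflection at B by superposition:
  point load 148.3 at a = 1.75: Pa²(3L − a)/(6EI) = 3047/EI
  clockwise couple 85 at a = 2.33: M₀a(2L − a)/(2EI) = 2542/EI
  δ_0 = 5589/EI
Flexibility coefficient — unit upward force at B: δ_{BB} = L³/(3EI) = 914.7/EI.
With EI = 58000 kip·ft²: δ_0 = 0.096357 ft and δ_{BB} = 0.01577 ft/kip.
Compatibility — the spring shortens by R_B/k under the reaction it provides: δ_0 − R_B·δ_{BB} = R_B/k. With 1/k = 1/(2570×12) ft/kip = 0.000032 ft/kip, R_B = δ_0 / (δ_{BB} + 1/k) = 0.096357 / (0.01577 + 0.000032) = 6.098 kip.

R_B = 6.098 kip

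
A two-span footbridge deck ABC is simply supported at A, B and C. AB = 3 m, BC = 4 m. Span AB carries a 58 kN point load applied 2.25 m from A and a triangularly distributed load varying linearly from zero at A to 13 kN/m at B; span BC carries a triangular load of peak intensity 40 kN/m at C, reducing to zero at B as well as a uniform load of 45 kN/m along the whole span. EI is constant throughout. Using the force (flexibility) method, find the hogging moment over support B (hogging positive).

Insert a hinge at B; M_B is the redundant, and each span becomes simply supported.
Rotations at B on the released spans (each span's end-slope, ×1/EI):
  span AB: point load 58 at a = 2.25: Pab(L + a)/(6LEI) = 28.55/EI
  span AB: triangular load, peak 13: w₀L³/(45EI) = 7.8/EI
  span BC: triangular load, peak 40: 7w₀L³/(360EI) = 49.78/EI
  span BC: UDL 45: wL³/(24EI) = 120/EI
  relative rotation θ_0 = (36.35 + 169.8)/EI = 206.1/EI
A unit hogging moment at B produces rotation L₁/(3EI) + L₂/(3EI) = 2.333/EI.
Compatibility: M_B·(L₁+L₂)/(3EI) = θ_0, giving M_B = 88.34 kN·m (hogging).

M_B = 88.34 kN·m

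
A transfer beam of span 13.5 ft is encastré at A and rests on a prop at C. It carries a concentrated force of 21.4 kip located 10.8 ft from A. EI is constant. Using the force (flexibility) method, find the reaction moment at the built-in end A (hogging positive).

M_A = 27.73 kip·ft

Release the roller at C. Primary structure: cantilever fixed at A.
Free-end deflection of the primary structure under the applied loading (downward +):
  point load 21.4 at a = 10.8: Pa²(3L − a)/(6EI) = 12356/EI
Tip deflection under a unit load at C: L³/(3EI) = 820.1/EI.
Compatibility at C: δ_0 − R_C·δ_{CC} = 0, so R_C = 12356/820.1 = 15.07 kip.
Moment equilibrium about A: M_A = Σ(load moments about A) − R_C·L = 231.1 − 15.07×13.5 = 27.73 kip·ft.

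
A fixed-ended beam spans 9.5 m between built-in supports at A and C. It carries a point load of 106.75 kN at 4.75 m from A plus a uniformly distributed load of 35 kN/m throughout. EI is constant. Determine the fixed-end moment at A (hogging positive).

M_A = 390 kN·m

Take the two fixed-end moments M_A, M_C as redundants; the released structure is the simple span AC.
End rotations of the released simple span under the applied load (×1/EI):
  at A: point load 106.75 at a = 4.75: Pab(L + b)/(6LEI) = 602.1/EI
  at C: point load 106.75 at a = 4.75: Pab(L + a)/(6LEI) = 602.1/EI
  at A: UDL 35: wL³/(24EI) = 1250/EI
  at C: UDL 35: wL³/(24EI) = 1250/EI
  θ_A0 = 1852/EI,  θ_C0 = 1852/EI
Flexibility coefficients: a unit moment at one end gives L/(3EI) there and L/(6EI) at the far end, so f₁₁ = f₂₂ = 3.167/EI and f₁₂ = f₂₁ = 1.583/EI.
Compatibility — zero rotation at each built-in end:
  3.167 M_A + 1.583 M_C = 1852
  1.583 M_A + 3.167 M_C = 1852
Solving the pair gives M_A = 390 kN·m and M_C = 390 kN·m (hogging).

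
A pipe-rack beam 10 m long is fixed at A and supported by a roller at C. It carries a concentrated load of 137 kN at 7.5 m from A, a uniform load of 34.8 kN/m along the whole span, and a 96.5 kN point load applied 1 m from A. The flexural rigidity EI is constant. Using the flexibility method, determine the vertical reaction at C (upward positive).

R_C = 218.6 kN

Take the reaction at C as the redundant and release it; the primary structure is a cantilever fixed at A.
Deflection at C on the released cantilever, summing each load's contribution:
  point load 137 at a = 7.5: Pa²(3L − a)/(6EI) = 28898/EI
  UDL 34.8: wL⁴/(8EI) = 43500/EI
  point load 96.5 at a = 1: Pa²(3L − a)/(6EI) = 466.4/EI
  δ_0 = 72865/EI
Tip deflection under a unit load at C: L³/(3EI) = 333.3/EI.
The prop prevents deflection at C: R_C = δ_0/δ_{CC} = 72865/333.3 = 218.6 kN.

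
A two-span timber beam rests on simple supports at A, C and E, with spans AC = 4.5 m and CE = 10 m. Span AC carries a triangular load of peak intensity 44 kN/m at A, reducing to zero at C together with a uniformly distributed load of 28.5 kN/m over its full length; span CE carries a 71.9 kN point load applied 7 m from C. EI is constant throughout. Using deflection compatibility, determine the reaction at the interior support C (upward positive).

Take M_C as the redundant. Released structure: two simple spans AC and CE with a hinge at C.
Discontinuity in slope at C on the released structure — sum the simple-span end rotations:
  span AC: triangular load, peak 44: 7w₀L³/(360EI) = 77.96/EI
  span AC: UDL 28.5: wL³/(24EI) = 108.2/EI
  span CE: point load 71.9 at a = 7: Pab(L + b)/(6LEI) = 327.1/EI
  relative rotation θ_0 = (186.2 + 327.1)/EI = 513.3/EI
A unit hogging moment at C produces rotation L₁/(3EI) + L₂/(3EI) = 4.833/EI.
Slope continuity at C: θ_0 = M_C·4.833/EI, so M_C = 513.3/4.833 = 106.2 kN·m (hogging).
Span AC, ΣM about A with M_C applied at C: R_C^{AC}·4.5 = 437.1 + 106.2, so R_C^{AC} = 120.7 kN and R_A = 227.2 − 120.7 = 106.5 kN.
Span CE, ΣM about E: R_C^{CE}·10 = 215.7 + 106.2, so R_C^{CE} = 32.19 kN and R_E = 71.9 − 32.19 = 39.71 kN.
R_C = 120.7 + 32.19 = 152.9 kN.

R_C = 152.9 kN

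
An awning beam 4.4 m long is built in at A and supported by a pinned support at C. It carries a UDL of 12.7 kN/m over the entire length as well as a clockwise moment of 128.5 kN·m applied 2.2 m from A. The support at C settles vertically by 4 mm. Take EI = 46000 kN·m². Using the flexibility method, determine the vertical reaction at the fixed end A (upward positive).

R_A = 8.55 kN

Remove the prop at C; the released (primary) structure is a cantilever built in at A.
Primary-structure tip deflection at C by superposition:
  UDL 12.7: wL⁴/(8EI) = 595/EI
  clockwise couple 128.5 at a = 2.2: M₀a(2L − a)/(2EI) = 932.9/EI
  δ_0 = 1528/EI
Flexibility coefficient — unit upward force at C: δ_{CC} = L³/(3EI) = 28.39/EI.
With EI = 46000 kN·m²: δ_0 = 0.033216 m and δ_{CC} = 0.000617 m/kN.
Compatibility — the beam at C must follow the support down by 0.004 m: δ_0 − R_C·δ_{CC} = 0.004, so R_C = (0.033216 − 0.004)/0.000617 = 47.33 kN.
Vertical equilibrium: R_A = ΣP − R_C = 55.88 − 47.33 = 8.55 kN.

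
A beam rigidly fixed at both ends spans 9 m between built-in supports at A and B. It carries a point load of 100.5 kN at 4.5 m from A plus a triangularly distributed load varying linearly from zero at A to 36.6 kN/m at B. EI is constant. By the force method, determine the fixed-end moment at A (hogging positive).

M_A = 211.9 kN·m

Take the two fixed-end moments M_A, M_B as redundants; the released structure is the simple span AB.
On the primary (simply-supported) span, the end slopes from the loading are:
  at A: point load 100.5 at a = 4.5: Pab(L + b)/(6LEI) = 508.8/EI
  at B: point load 100.5 at a = 4.5: Pab(L + a)/(6LEI) = 508.8/EI
  at A: triangular load, peak 36.6: 7w₀L³/(360EI) = 518.8/EI
  at B: triangular load, peak 36.6: w₀L³/(45EI) = 592.9/EI
  θ_A0 = 1028/EI,  θ_B0 = 1102/EI
Flexibility coefficients: a unit moment at one end gives L/(3EI) there and L/(6EI) at the far end, so f₁₁ = f₂₂ = 3/EI and f₁₂ = f₂₁ = 1.5/EI.
Compatibility — zero rotation at each built-in end:
  3 M_A + 1.5 M_B = 1028
  1.5 M_A + 3 M_B = 1102
Solving the pair gives M_A = 211.9 kN·m and M_B = 261.3 kN·m (hogging).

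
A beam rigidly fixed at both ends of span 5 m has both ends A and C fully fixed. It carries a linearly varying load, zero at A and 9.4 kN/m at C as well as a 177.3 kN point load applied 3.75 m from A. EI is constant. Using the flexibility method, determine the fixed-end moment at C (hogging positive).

Take the two fixed-end moments M_A, M_C as redundants; the released structure is the simple span AC.
Simple-span end rotations at A and C under the given loads:
  at A: triangular load, peak 9.4: 7w₀L³/(360EI) = 22.85/EI
  at C: triangular load, peak 9.4: w₀L³/(45EI) = 26.11/EI
  at A: point load 177.3 at a = 3.75: Pab(L + b)/(6LEI) = 173.1/EI
  at C: point load 177.3 at a = 3.75: Pab(L + a)/(6LEI) = 242.4/EI
  θ_A0 = 196/EI,  θ_C0 = 268.5/EI
Flexibility coefficients: a unit moment at one end gives L/(3EI) there and L/(6EI) at the far end, so f₁₁ = f₂₂ = 1.667/EI and f₁₂ = f₂₁ = 0.8333/EI.
Compatibility — zero rotation at each built-in end:
  1.667 M_A + 0.8333 M_C = 196
  0.8333 M_A + 1.667 M_C = 268.5
Solving the pair gives M_A = 49.39 kN·m and M_C = 136.4 kN·m (hogging).

M_C = 136.4 kN·m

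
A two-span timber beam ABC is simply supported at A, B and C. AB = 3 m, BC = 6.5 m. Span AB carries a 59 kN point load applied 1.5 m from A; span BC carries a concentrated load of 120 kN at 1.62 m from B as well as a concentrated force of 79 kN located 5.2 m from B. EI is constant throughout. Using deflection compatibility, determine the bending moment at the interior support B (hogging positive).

Insert a hinge at B; M_B is the redundant, and each span becomes simply supported.
End slopes at the hinge B, treating each span as simply supported:
  span AB: point load 59 at a = 1.5: Pab(L + a)/(6LEI) = 33.19/EI
  span BC: point load 120 at a = 1.62: Pab(L + b)/(6LEI) = 276.8/EI
  span BC: point load 79 at a = 5.2: Pab(L + b)/(6LEI) = 106.8/EI
  relative rotation θ_0 = (33.19 + 383.6)/EI = 416.8/EI
A unit hogging moment at B produces rotation L₁/(3EI) + L₂/(3EI) = 3.167/EI.
Compatibility: M_B·(L₁+L₂)/(3EI) = θ_0, giving M_B = 131.6 kN·m (hogging).

M_B = 131.6 kN·m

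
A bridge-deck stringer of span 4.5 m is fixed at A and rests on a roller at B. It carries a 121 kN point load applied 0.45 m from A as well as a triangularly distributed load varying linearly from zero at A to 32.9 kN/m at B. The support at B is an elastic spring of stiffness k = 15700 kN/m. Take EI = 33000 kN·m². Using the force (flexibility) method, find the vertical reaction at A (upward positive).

Take the reaction at B as the redundant and release it; the primary structure is a cantilever fixed at A.
Deflection at B on the released cantilever, summing each load's contribution:
  point load 121 at a = 0.45: Pa²(3L − a)/(6EI) = 53.29/EI
  triangular load, peak 32.9 at the free end: 11w₀L⁴/(120EI) = 1237/EI
  δ_0 = 1290/EI
Flexibility coefficient — unit upward force at B: δ_{BB} = L³/(3EI) = 30.38/EI.
With EI = 33000 kN·m²: δ_0 = 0.03909 m and δ_{BB} = 0.00092 m/kN.
Compatibility — the spring shortens by R_B/k under the reaction it provides: δ_0 − R_B·δ_{BB} = R_B/k. With 1/k = 0.000064 m/kN, R_B = δ_0 / (δ_{BB} + 1/k) = 0.03909 / (0.00092 + 0.000064) = 39.72 kN.
Vertical equilibrium: R_A = ΣP − R_B = 195 − 39.72 = 155.3 kN.

R_A = 155.3 kN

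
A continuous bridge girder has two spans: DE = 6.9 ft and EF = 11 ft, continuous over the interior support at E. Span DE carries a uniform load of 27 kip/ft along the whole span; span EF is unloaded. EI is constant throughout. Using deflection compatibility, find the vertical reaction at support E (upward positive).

R_E = 107.8 kip

Take M_E as the redundant. Released structure: two simple spans DE and EF with a hinge at E.
Rotations at E on the released spans (each span's end-slope, ×1/EI):
  span DE: UDL 27: wL³/(24EI) = 369.6/EI
  relative rotation θ_0 = (369.6 + 0)/EI = 369.6/EI
A unit hogging moment at E produces rotation L₁/(3EI) + L₂/(3EI) = 5.967/EI.
Slope continuity at E: θ_0 = M_E·5.967/EI, so M_E = 369.6/5.967 = 61.94 kip·ft (hogging).
Span DE, ΣM about D with M_E applied at E: R_E^{DE}·6.9 = 642.7 + 61.94, so R_E^{DE} = 102.1 kip and R_D = 186.3 − 102.1 = 84.17 kip.
Span EF, ΣM about F: R_E^{EF}·11 = 0 + 61.94, so R_E^{EF} = 5.631 kip and R_F = 0 − 5.631 = -5.631 kip.
R_E = 102.1 + 5.631 = 107.8 kip.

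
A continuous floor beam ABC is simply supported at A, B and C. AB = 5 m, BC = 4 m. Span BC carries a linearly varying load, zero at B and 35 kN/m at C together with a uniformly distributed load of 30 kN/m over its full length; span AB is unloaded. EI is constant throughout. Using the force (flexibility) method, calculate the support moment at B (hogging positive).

M_B = 41.19 kN·m

Release continuity at B by inserting a hinge; the redundant is the internal moment M_B. The primary structure is two simply-supported spans AB and BC.
Rotations at B on the released spans (each span's end-slope, ×1/EI):
  span BC: triangular load, peak 35: 7w₀L³/(360EI) = 43.56/EI
  span BC: UDL 30: wL³/(24EI) = 80/EI
  relative rotation θ_0 = (0 + 123.6)/EI = 123.6/EI
A unit hogging moment at B produces rotation L₁/(3EI) + L₂/(3EI) = 3/EI.
Slope continuity at B: θ_0 = M_B·3/EI, so M_B = 123.6/3 = 41.19 kN·m (hogging).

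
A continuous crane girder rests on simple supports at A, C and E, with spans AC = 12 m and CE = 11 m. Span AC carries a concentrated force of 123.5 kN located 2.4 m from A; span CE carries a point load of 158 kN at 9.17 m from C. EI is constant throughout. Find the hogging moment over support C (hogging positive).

M_C = 141.5 kN·m

Insert a hinge at C; M_C is the redundant, and each span becomes simply supported.
End slopes at the hinge C, treating each span as simply supported:
  span AC: point load 123.5 at a = 2.4: Pab(L + a)/(6LEI) = 569.1/EI
  span CE: point load 158 at a = 9.17: Pab(L + b)/(6LEI) = 515.4/EI
  relative rotation θ_0 = (569.1 + 515.4)/EI = 1085/EI
A unit hogging moment at C produces rotation L₁/(3EI) + L₂/(3EI) = 7.667/EI.
Slope continuity at C: θ_0 = M_C·7.667/EI, so M_C = 1085/7.667 = 141.5 kN·m (hogging).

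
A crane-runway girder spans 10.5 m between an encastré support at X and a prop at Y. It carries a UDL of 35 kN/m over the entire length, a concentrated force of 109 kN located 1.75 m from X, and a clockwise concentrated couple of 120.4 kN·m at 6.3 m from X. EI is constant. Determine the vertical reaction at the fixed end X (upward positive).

R_X = 320 kN

Remove the prop at Y; the released (primary) structure is a cantilever built in at X.
Deflection at Y on the released cantilever, summing each load's contribution:
  UDL 35: wL⁴/(8EI) = 53178/EI
  point load 109 at a = 1.75: Pa²(3L − a)/(6EI) = 1655/EI
  clockwise couple 120.4 at a = 6.3: M₀a(2L − a)/(2EI) = 5575/EI
  δ_0 = 60409/EI
Flexibility coefficient — unit upward force at Y: δ_{YY} = L³/(3EI) = 385.9/EI.
The prop prevents deflection at Y: R_Y = δ_0/δ_{YY} = 60409/385.9 = 156.5 kN.
Vertical equilibrium: R_X = ΣP − R_Y = 476.5 − 156.5 = 320 kN.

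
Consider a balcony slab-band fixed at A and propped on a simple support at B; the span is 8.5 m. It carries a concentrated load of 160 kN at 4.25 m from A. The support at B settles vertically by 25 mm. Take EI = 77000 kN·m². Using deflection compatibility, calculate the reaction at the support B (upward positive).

R_B = 40.6 kN

Choose R_B as the redundant. The primary structure is the cantilever fixed at A.
Deflection at B on the released cantilever, summing each load's contribution:
  point load 160 at a = 4.25: Pa²(3L − a)/(6EI) = 10235/EI
Tip deflection under a unit load at B: L³/(3EI) = 204.7/EI.
With EI = 77000 kN·m²: δ_0 = 0.13293 m and δ_{BB} = 0.002659 m/kN.
Compatibility — the beam at B must follow the support down by 0.025 m: δ_0 − R_B·δ_{BB} = 0.025, so R_B = (0.13293 − 0.025)/0.002659 = 40.6 kN.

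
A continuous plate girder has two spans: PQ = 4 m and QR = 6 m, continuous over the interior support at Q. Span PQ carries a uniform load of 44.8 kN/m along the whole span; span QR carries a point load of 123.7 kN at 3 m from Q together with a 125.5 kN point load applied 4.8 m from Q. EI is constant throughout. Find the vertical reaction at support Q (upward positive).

R_Q = 244.3 kN

Take M_Q as the redundant. Released structure: two simple spans PQ and QR with a hinge at Q.
Discontinuity in slope at Q on the released structure — sum the simple-span end rotations:
  span PQ: UDL 44.8: wL³/(24EI) = 119.5/EI
  span QR: point load 123.7 at a = 3: Pab(L + b)/(6LEI) = 278.3/EI
  span QR: point load 125.5 at a = 4.8: Pab(L + b)/(6LEI) = 144.6/EI
  relative rotation θ_0 = (119.5 + 422.9)/EI = 542.4/EI
A unit hogging moment at Q produces rotation L₁/(3EI) + L₂/(3EI) = 3.333/EI.
Slope continuity at Q: θ_0 = M_Q·3.333/EI, so M_Q = 542.4/3.333 = 162.7 kN·m (hogging).
Span PQ, ΣM about P with M_Q applied at Q: R_Q^{PQ}·4 = 358.4 + 162.7, so R_Q^{PQ} = 130.3 kN and R_P = 179.2 − 130.3 = 48.92 kN.
Span QR, ΣM about R: R_Q^{QR}·6 = 521.7 + 162.7, so R_Q^{QR} = 114.1 kN and R_R = 249.2 − 114.1 = 135.1 kN.
R_Q = 130.3 + 114.1 = 244.3 kN.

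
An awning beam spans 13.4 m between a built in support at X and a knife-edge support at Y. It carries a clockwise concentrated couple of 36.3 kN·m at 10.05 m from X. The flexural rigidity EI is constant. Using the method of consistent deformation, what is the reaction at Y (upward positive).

Release the roller at Y. Primary structure: cantilever fixed at X.
Free-end deflection of the primary structure under the applied loading (downward +):
  clockwise couple 36.3 at a = 10.05: M₀a(2L − a)/(2EI) = 3055/EI
Flexibility coefficient — unit upward force at Y: δ_{YY} = L³/(3EI) = 802/EI.
Compatibility at Y: δ_0 − R_Y·δ_{YY} = 0, so R_Y = 3055/802 = 3.809 kN.

R_Y = 3.809 kN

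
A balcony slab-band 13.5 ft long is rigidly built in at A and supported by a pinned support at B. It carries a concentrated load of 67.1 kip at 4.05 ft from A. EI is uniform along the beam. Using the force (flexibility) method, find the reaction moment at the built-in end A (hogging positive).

Take the reaction at B as the redundant and release it; the primary structure is a cantilever fixed at A.
Free-end deflection of the primary structure under the applied loading (downward +):
  point load 67.1 at a = 4.05: Pa²(3L − a)/(6EI) = 6686/EI
Tip deflection under a unit load at B: L³/(3EI) = 820.1/EI.
Compatibility at B: δ_0 − R_B·δ_{BB} = 0, so R_B = 6686/820.1 = 8.153 kip.
Moment equilibrium about A: M_A = Σ(load moments about A) − R_B·L = 271.8 − 8.153×13.5 = 161.7 kip·ft.

M_A = 161.7 kip·ft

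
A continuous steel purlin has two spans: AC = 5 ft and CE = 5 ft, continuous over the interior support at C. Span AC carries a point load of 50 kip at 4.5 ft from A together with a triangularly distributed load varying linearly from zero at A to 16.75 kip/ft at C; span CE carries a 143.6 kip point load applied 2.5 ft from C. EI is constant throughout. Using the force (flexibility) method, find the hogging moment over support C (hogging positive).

Release continuity at C by inserting a hinge; the redundant is the internal moment M_C. The primary structure is two simply-supported spans AC and CE.
Discontinuity in slope at C on the released structure — sum the simple-span end rotations:
  span AC: point load 50 at a = 4.5: Pab(L + a)/(6LEI) = 35.62/EI
  span AC: triangular load, peak 16.75: w₀L³/(45EI) = 46.53/EI
  span CE: point load 143.6 at a = 2.5: Pab(L + b)/(6LEI) = 224.4/EI
  relative rotation θ_0 = (82.15 + 224.4)/EI = 306.5/EI
A unit hogging moment at C produces rotation L₁/(3EI) + L₂/(3EI) = 3.333/EI.
Compatibility: M_C·(L₁+L₂)/(3EI) = θ_0, giving M_C = 91.96 kip·ft (hogging).

M_C = 91.96 kip·ft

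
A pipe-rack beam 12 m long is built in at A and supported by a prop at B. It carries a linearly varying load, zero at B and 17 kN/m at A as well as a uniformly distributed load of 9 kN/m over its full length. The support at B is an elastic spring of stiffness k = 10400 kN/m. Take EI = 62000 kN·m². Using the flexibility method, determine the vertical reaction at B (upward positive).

R_B = 60.28 kN

Remove the prop at B; the released (primary) structure is a cantilever built in at A.
Deflection at B on the released cantilever, summing each load's contribution:
  triangular load, peak 17 at the fixed end: w₀L⁴/(30EI) = 11750/EI
  UDL 9: wL⁴/(8EI) = 23328/EI
  δ_0 = 35078/EI
Flexibility coefficient — unit upward force at B: δ_{BB} = L³/(3EI) = 576/EI.
With EI = 62000 kN·m²: δ_0 = 0.56578 m and δ_{BB} = 0.00929 m/kN.
Compatibility — the spring shortens by R_B/k under the reaction it provides: δ_0 − R_B·δ_{BB} = R_B/k. With 1/k = 0.000096 m/kN, R_B = δ_0 / (δ_{BB} + 1/k) = 0.56578 / (0.00929 + 0.000096) = 60.28 kN.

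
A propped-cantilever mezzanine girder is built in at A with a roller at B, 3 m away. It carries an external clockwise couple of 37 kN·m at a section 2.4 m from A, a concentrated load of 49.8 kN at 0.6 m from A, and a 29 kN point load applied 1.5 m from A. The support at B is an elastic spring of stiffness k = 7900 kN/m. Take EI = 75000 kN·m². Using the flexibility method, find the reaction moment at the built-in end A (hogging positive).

Choose R_B as the redundant. The primary structure is the cantilever fixed at A.
Free-end deflection of the primary structure under the applied loading (downward +):
  clockwise couple 37 at a = 2.4: M₀a(2L − a)/(2EI) = 159.8/EI
  point load 49.8 at a = 0.6: Pa²(3L − a)/(6EI) = 25.1/EI
  point load 29 at a = 1.5: Pa²(3L − a)/(6EI) = 81.56/EI
  δ_0 = 266.5/EI
Tip deflection under a unit load at B: L³/(3EI) = 9/EI.
With EI = 75000 kN·m²: δ_0 = 0.003553 m and δ_{BB} = 0.00012 m/kN.
Compatibility — the spring shortens by R_B/k under the reaction it provides: δ_0 − R_B·δ_{BB} = R_B/k. With 1/k = 0.000127 m/kN, R_B = δ_0 / (δ_{BB} + 1/k) = 0.003553 / (0.00012 + 0.000127) = 14.41 kN.
Moment equilibrium about A: M_A = Σ(load moments about A) − R_B·L = 110.4 − 14.41×3 = 67.15 kN·m.

M_A = 67.15 kN·m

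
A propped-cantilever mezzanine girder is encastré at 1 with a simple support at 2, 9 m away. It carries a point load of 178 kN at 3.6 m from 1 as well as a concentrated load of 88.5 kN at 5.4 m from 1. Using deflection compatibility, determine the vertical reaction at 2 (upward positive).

Take the reaction at 2 as the redundant and release it; the primary structure is a cantilever fixed at 1.
Downward deflection at the released point 2 due to the loads:
  point load 178 at a = 3.6: Pa²(3L − a)/(6EI) = 8997/EI
  point load 88.5 at a = 5.4: Pa²(3L − a)/(6EI) = 9290/EI
  δ_0 = 18287/EI
Flexibility coefficient — unit upward force at 2: δ_{22} = L³/(3EI) = 243/EI.
The prop prevents deflection at 2: R_2 = δ_0/δ_{22} = 18287/243 = 75.26 kN.

R_2 = 75.26 kN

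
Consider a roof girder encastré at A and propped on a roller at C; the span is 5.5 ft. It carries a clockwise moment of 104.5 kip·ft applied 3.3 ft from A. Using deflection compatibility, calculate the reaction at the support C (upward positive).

R_C = 23.94 kip

Take the reaction at C as the redundant and release it; the primary structure is a cantilever fixed at A.
Free-end deflection of the primary structure under the applied loading (downward +):
  clockwise couple 104.5 at a = 3.3: M₀a(2L − a)/(2EI) = 1328/EI
Flexibility coefficient — unit upward force at C: δ_{CC} = L³/(3EI) = 55.46/EI.
The prop prevents deflection at C: R_C = δ_0/δ_{CC} = 1328/55.46 = 23.94 kip.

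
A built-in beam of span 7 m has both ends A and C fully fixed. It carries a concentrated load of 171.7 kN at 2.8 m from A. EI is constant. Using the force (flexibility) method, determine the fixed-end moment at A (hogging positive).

Take the two fixed-end moments M_A, M_C as redundants; the released structure is the simple span AC.
End rotations of the released simple span under the applied load (×1/EI):
  at A: point load 171.7 at a = 2.8: Pab(L + b)/(6LEI) = 538.5/EI
  at C: point load 171.7 at a = 2.8: Pab(L + a)/(6LEI) = 471.1/EI
  θ_A0 = 538.5/EI,  θ_C0 = 471.1/EI
Flexibility coefficients: a unit moment at one end gives L/(3EI) there and L/(6EI) at the far end, so f₁₁ = f₂₂ = 2.333/EI and f₁₂ = f₂₁ = 1.167/EI.
Compatibility — zero rotation at each built-in end:
  2.333 M_A + 1.167 M_C = 538.5
  1.167 M_A + 2.333 M_C = 471.1
Solving the pair gives M_A = 173.1 kN·m and M_C = 115.4 kN·m (hogging).

M_A = 173.1 kN·m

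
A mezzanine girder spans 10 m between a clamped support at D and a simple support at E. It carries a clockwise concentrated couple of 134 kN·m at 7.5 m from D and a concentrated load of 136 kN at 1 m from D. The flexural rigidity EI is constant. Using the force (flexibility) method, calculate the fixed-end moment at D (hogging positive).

M_D = 61.84 kN·m

Take the reaction at E as the redundant and release it; the primary structure is a cantilever fixed at D.
Free-end deflection of the primary structure under the applied loading (downward +):
  clockwise couple 134 at a = 7.5: M₀a(2L − a)/(2EI) = 6281/EI
  point load 136 at a = 1: Pa²(3L − a)/(6EI) = 657.3/EI
  δ_0 = 6939/EI
Tip deflection under a unit load at E: L³/(3EI) = 333.3/EI.
Compatibility at E: δ_0 − R_E·δ_{EE} = 0, so R_E = 6939/333.3 = 20.82 kN.
Moment equilibrium about D: M_D = Σ(load moments about D) − R_E·L = 270 − 20.82×10 = 61.84 kN·m.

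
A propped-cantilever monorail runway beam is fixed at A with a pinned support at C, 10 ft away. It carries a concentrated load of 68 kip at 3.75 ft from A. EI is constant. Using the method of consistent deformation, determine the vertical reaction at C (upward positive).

R_C = 12.55 kip

Take the reaction at C as the redundant and release it; the primary structure is a cantilever fixed at A.
Downward deflection at the released point C due to the loads:
  point load 68 at a = 3.75: Pa²(3L − a)/(6EI) = 4184/EI
Flexibility coefficient — unit upward force at C: δ_{CC} = L³/(3EI) = 333.3/EI.
The prop prevents deflection at C: R_C = δ_0/δ_{CC} = 4184/333.3 = 12.55 kip.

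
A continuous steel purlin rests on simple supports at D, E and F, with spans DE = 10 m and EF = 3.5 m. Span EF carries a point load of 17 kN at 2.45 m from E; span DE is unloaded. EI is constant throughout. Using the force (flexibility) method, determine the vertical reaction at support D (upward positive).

Insert a hinge at E; M_E is the redundant, and each span becomes simply supported.
End slopes at the hinge E, treating each span as simply supported:
  span EF: point load 17 at a = 2.45: Pab(L + b)/(6LEI) = 9.475/EI
  relative rotation θ_0 = (0 + 9.475)/EI = 9.475/EI
A unit hogging moment at E produces rotation L₁/(3EI) + L₂/(3EI) = 4.5/EI.
Compatibility: M_E·(L₁+L₂)/(3EI) = θ_0, giving M_E = 2.106 kN·m (hogging).
Span DE, ΣM about D with M_E applied at E: R_E^{DE}·10 = 0 + 2.106, so R_E^{DE} = 0.2106 kN and R_D = 0 − 0.2106 = -0.2106 kN.

R_D = -0.2106 kN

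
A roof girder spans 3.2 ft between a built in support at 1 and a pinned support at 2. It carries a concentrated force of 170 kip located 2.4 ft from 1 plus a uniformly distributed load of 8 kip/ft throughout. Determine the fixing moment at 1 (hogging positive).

Take the reaction at 2 as the redundant and release it; the primary structure is a cantilever fixed at 1.
Downward deflection at the released point 2 due to the loads:
  point load 170 at a = 2.4: Pa²(3L − a)/(6EI) = 1175/EI
  UDL 8: wL⁴/(8EI) = 104.9/EI
  δ_0 = 1280/EI
Flexibility coefficient — unit upward force at 2: δ_{22} = L³/(3EI) = 10.92/EI.
Compatibility at 2: δ_0 − R_2·δ_{22} = 0, so R_2 = 1280/10.92 = 117.2 kip.
Moment equilibrium about 1: M_1 = Σ(load moments about 1) − R_2·L = 449 − 117.2×3.2 = 73.99 kip·ft.

M_1 = 73.99 kip·ft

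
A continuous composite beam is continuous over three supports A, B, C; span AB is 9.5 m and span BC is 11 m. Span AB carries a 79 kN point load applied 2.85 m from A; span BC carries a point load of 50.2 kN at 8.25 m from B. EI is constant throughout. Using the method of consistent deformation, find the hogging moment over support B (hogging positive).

Insert a hinge at B; M_B is the redundant, and each span becomes simply supported.
Rotations at B on the released spans (each span's end-slope, ×1/EI):
  span AB: point load 79 at a = 2.85: Pab(L + a)/(6LEI) = 324.4/EI
  span BC: point load 50.2 at a = 8.25: Pab(L + b)/(6LEI) = 237.3/EI
  relative rotation θ_0 = (324.4 + 237.3)/EI = 561.7/EI
A unit hogging moment at B produces rotation L₁/(3EI) + L₂/(3EI) = 6.833/EI.
Compatibility: M_B·(L₁+L₂)/(3EI) = θ_0, giving M_B = 82.2 kN·m (hogging).

M_B = 82.2 kN·m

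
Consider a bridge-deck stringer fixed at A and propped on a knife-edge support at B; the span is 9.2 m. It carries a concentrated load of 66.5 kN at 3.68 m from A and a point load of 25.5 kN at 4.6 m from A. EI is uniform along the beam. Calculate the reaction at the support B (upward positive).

R_B = 21.8 kN

Choose R_B as the redundant. The primary structure is the cantilever fixed at A.
Free-end deflection of the primary structure under the applied loading (downward +):
  point load 66.5 at a = 3.68: Pa²(3L − a)/(6EI) = 3590/EI
  point load 25.5 at a = 4.6: Pa²(3L − a)/(6EI) = 2068/EI
  δ_0 = 5659/EI
Flexibility coefficient — unit upward force at B: δ_{BB} = L³/(3EI) = 259.6/EI.
The prop prevents deflection at B: R_B = δ_0/δ_{BB} = 5659/259.6 = 21.8 kN.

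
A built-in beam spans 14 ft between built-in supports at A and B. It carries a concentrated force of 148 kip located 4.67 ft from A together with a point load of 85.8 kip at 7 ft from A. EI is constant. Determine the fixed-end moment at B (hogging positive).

M_B = 303.8 kip·ft

Release both end moments; the primary structure is a simply-supported span AB with redundants M_A and M_B.
Simple-span end rotations at A and B under the given loads:
  at A: point load 148 at a = 4.67: Pab(L + b)/(6LEI) = 1791/EI
  at B: point load 148 at a = 4.67: Pab(L + a)/(6LEI) = 1433/EI
  at A: point load 85.8 at a = 7: Pab(L + b)/(6LEI) = 1051/EI
  at B: point load 85.8 at a = 7: Pab(L + a)/(6LEI) = 1051/EI
  θ_A0 = 2842/EI,  θ_B0 = 2484/EI
Flexibility coefficients: a unit moment at one end gives L/(3EI) there and L/(6EI) at the far end, so f₁₁ = f₂₂ = 4.667/EI and f₁₂ = f₂₁ = 2.333/EI.
Compatibility — zero rotation at each built-in end:
  4.667 M_A + 2.333 M_B = 2842
  2.333 M_A + 4.667 M_B = 2484
Solving the pair gives M_A = 457.1 kip·ft and M_B = 303.8 kip·ft (hogging).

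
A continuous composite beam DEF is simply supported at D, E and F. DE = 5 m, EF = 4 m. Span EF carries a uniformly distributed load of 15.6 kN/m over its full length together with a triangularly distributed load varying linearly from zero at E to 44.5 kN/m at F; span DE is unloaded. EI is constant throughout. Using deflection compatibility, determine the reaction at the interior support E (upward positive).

Take M_E as the redundant. Released structure: two simple spans DE and EF with a hinge at E.
Discontinuity in slope at E on the released structure — sum the simple-span end rotations:
  span EF: UDL 15.6: wL³/(24EI) = 41.6/EI
  span EF: triangular load, peak 44.5: 7w₀L³/(360EI) = 55.38/EI
  relative rotation θ_0 = (0 + 96.98)/EI = 96.98/EI
A unit hogging moment at E produces rotation L₁/(3EI) + L₂/(3EI) = 3/EI.
Compatibility: M_E·(L₁+L₂)/(3EI) = θ_0, giving M_E = 32.33 kN·m (hogging).
Span DE, ΣM about D with M_E applied at E: R_E^{DE}·5 = 0 + 32.33, so R_E^{DE} = 6.465 kN and R_D = 0 − 6.465 = -6.465 kN.
Span EF, ΣM about F: R_E^{EF}·4 = 243.5 + 32.33, so R_E^{EF} = 68.95 kN and R_F = 151.4 − 68.95 = 82.45 kN.
R_E = 6.465 + 68.95 = 75.41 kN.

R_E = 75.41 kN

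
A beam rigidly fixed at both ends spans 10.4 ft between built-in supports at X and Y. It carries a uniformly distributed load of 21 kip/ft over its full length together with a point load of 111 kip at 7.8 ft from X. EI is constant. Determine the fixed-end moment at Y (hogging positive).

M_Y = 351.6 kip·ft

Take the two fixed-end moments M_X, M_Y as redundants; the released structure is the simple span XY.
End rotations of the released simple span under the applied load (×1/EI):
  at X: UDL 21: wL³/(24EI) = 984.3/EI
  at Y: UDL 21: wL³/(24EI) = 984.3/EI
  at X: point load 111 at a = 7.8: Pab(L + b)/(6LEI) = 469/EI
  at Y: point load 111 at a = 7.8: Pab(L + a)/(6LEI) = 656.6/EI
  θ_X0 = 1453/EI,  θ_Y0 = 1641/EI
Flexibility coefficients: a unit moment at one end gives L/(3EI) there and L/(6EI) at the far end, so f₁₁ = f₂₂ = 3.467/EI and f₁₂ = f₂₁ = 1.733/EI.
Compatibility — zero rotation at each built-in end:
  3.467 M_X + 1.733 M_Y = 1453
  1.733 M_X + 3.467 M_Y = 1641
Solving the pair gives M_X = 243.4 kip·ft and M_Y = 351.6 kip·ft (hogging).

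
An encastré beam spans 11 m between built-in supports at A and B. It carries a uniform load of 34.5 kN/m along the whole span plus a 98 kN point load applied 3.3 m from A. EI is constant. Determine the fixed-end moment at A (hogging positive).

Take the two fixed-end moments M_A, M_B as redundants; the released structure is the simple span AB.
On the primary (simply-supported) span, the end slopes from the loading are:
  at A: UDL 34.5: wL³/(24EI) = 1913/EI
  at B: UDL 34.5: wL³/(24EI) = 1913/EI
  at A: point load 98 at a = 3.3: Pab(L + b)/(6LEI) = 705.6/EI
  at B: point load 98 at a = 3.3: Pab(L + a)/(6LEI) = 539.5/EI
  θ_A0 = 2619/EI,  θ_B0 = 2453/EI
Flexibility coefficients: a unit moment at one end gives L/(3EI) there and L/(6EI) at the far end, so f₁₁ = f₂₂ = 3.667/EI and f₁₂ = f₂₁ = 1.833/EI.
Compatibility — zero rotation at each built-in end:
  3.667 M_A + 1.833 M_B = 2619
  1.833 M_A + 3.667 M_B = 2453
Solving the pair gives M_A = 506.3 kN·m and M_B = 415.8 kN·m (hogging).

M_A = 506.3 kN·m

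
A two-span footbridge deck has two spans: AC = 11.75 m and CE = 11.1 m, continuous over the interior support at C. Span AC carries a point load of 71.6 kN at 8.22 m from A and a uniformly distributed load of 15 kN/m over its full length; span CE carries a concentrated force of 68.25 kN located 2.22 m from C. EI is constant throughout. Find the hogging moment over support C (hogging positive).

M_C = 263.4 kN·m

Take M_C as the redundant. Released structure: two simple spans AC and CE with a hinge at C.
Rotations at C on the released spans (each span's end-slope, ×1/EI):
  span AC: point load 71.6 at a = 8.22: Pab(L + a)/(6LEI) = 588.5/EI
  span AC: UDL 15: wL³/(24EI) = 1014/EI
  span CE: point load 68.25 at a = 2.22: Pab(L + b)/(6LEI) = 403.6/EI
  relative rotation θ_0 = (1602 + 403.6)/EI = 2006/EI
A unit hogging moment at C produces rotation L₁/(3EI) + L₂/(3EI) = 7.617/EI.
Slope continuity at C: θ_0 = M_C·7.617/EI, so M_C = 2006/7.617 = 263.4 kN·m (hogging).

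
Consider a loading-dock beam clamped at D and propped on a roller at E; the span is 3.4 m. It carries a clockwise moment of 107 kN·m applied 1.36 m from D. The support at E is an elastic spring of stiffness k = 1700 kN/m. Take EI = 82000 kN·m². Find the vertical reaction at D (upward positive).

Choose R_E as the redundant. The primary structure is the cantilever fixed at D.
Downward deflection at the released point E due to the loads:
  clockwise couple 107 at a = 1.36: M₀a(2L − a)/(2EI) = 395.8/EI
Tip deflection under a unit load at E: L³/(3EI) = 13.1/EI.
With EI = 82000 kN·m²: δ_0 = 0.004827 m and δ_{EE} = 0.00016 m/kN.
Compatibility — the spring shortens by R_E/k under the reaction it provides: δ_0 − R_E·δ_{EE} = R_E/k. With 1/k = 0.000588 m/kN, R_E = δ_0 / (δ_{EE} + 1/k) = 0.004827 / (0.00016 + 0.000588) = 6.453 kN.
Vertical equilibrium: R_D = ΣP − R_E = 0 − 6.453 = -6.453 kN.

R_D = -6.453 kN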